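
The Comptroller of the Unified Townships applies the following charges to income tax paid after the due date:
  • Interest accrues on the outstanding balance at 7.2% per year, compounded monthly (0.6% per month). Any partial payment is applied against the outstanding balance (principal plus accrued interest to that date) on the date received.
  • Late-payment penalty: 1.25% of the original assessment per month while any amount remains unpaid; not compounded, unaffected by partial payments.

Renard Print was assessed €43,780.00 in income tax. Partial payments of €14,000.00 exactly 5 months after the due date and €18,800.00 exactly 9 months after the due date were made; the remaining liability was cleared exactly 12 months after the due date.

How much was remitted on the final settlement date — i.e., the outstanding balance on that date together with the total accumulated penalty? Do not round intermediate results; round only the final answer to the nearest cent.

Balance at month 5: €43,780.0000 × (1 + 0.006)^5 = €45,109.2556…
After €14,000.00 payment: €45,109.2556… − €14,000.00 = €31,109.2556…
Balance at month 9: €31,109.2556… × (1 + 0.006)^4 = €31,862.6243…
After €18,800.00 payment: €31,862.6243… − €18,800.00 = €13,062.6243…
Balance at month 12: €13,062.6243… × (1 + 0.006)^3 = €13,299.1651…
Penalty: 12 × 1.25% × €43,780.00 = €6,567.00
Final settlement = outstanding balance + penalty = €13,299.1651… + €6,567.00 = €19,866.17

€19,866.17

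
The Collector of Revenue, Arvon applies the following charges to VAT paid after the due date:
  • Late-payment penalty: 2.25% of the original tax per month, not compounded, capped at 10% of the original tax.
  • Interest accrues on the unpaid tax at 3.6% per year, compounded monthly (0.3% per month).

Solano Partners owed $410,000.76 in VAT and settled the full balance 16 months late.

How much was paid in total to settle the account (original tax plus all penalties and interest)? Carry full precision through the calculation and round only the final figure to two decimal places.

Penalty (uncapped): 16 × 2.25% × $410,000.76 = $147,600.27…; cap = 10% × $410,000.76 = $41,000.08… → penalty = $41,000.08…
Interest: $410,000.76 × ((1 + 0.003)^16 − 1) = $410,000.76 × 0.0490953… = $20,129.0974…
Total = $410,000.76 + $41,000.0760 + $20,129.0974… = $471,129.93

$471,129.93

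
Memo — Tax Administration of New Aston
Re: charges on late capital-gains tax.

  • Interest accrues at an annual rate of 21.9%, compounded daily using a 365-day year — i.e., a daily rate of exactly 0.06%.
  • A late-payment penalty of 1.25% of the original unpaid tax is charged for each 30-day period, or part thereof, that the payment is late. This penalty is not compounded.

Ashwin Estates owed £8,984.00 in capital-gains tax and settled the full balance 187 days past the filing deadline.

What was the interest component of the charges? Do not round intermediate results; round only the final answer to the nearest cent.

£1,066.39

Interest: £8,984.00 × ((1 + 0.0006)^187 − 1) = £8,984.00 × 0.11869894… = £1,066.3913…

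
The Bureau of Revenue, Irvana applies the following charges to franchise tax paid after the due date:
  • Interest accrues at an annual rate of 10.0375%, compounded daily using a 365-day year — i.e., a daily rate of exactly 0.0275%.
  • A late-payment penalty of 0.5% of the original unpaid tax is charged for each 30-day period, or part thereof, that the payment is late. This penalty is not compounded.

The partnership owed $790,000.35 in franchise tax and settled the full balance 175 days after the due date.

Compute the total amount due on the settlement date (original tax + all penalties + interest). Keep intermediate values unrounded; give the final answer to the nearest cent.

$852,643.32

Penalty periods: ⌈175/30⌉ = 6; penalty = 6 × 0.5% × $790,000.35 = $23,700.01…
Interest: $790,000.35 × ((1 + 0.000275)^175 − 1) = $790,000.35 × 0.04929487… = $38,942.9628…
Total = $790,000.35 + $23,700.0105 + $38,942.9628… = $852,643.32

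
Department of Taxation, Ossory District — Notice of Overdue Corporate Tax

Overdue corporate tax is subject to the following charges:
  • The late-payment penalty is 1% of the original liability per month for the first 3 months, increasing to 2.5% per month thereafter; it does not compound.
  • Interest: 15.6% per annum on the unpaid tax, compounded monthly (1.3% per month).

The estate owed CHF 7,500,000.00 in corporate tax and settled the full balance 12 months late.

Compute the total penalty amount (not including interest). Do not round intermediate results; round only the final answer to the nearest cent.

CHF 1,912,500.00

Penalty, months 1–3: 3 × 1% × CHF 7,500,000.00 = CHF 225,000.00
Penalty, months 4–12: 9 × 2.5% × CHF 7,500,000.00 = CHF 1,687,500.00
Total penalty = CHF 225,000.00 + CHF 1,687,500.00 = CHF 1,912,500.00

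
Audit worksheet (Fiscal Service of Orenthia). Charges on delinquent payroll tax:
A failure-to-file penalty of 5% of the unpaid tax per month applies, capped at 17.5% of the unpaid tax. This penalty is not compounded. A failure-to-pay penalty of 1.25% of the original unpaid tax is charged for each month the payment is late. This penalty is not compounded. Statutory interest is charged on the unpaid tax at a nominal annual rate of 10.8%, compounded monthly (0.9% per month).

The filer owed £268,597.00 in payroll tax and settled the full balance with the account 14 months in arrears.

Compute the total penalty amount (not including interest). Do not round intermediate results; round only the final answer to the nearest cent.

Failure-to-file: 14 × 5% × £268,597.00 = £188,017.90, capped at 17.5% × £268,597.00 = £47,004.48…
Failure-to-pay penalty: 14 × 1.25% × £268,597.00 = £47,004.48…
Total penalty = £47,004.48… + £47,004.48… = £94,008.95

£94,008.95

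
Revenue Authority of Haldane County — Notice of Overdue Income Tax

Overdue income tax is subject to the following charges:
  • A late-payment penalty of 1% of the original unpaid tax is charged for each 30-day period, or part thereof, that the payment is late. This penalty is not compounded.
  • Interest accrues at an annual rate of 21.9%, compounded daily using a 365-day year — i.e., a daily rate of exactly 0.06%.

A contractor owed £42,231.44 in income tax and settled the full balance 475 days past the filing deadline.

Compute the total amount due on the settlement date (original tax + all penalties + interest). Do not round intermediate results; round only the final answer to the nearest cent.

Penalty periods: ⌈475/30⌉ = 16; penalty = 16 × 1% × £42,231.44 = £6,757.03…
Interest: £42,231.44 × ((1 + 0.0006)^475 − 1) = £42,231.44 × 0.32964838… = £13,921.5259…
Total = £42,231.44 + £6,757.0304 + £13,921.5259… = £62,910.00

£62,910.00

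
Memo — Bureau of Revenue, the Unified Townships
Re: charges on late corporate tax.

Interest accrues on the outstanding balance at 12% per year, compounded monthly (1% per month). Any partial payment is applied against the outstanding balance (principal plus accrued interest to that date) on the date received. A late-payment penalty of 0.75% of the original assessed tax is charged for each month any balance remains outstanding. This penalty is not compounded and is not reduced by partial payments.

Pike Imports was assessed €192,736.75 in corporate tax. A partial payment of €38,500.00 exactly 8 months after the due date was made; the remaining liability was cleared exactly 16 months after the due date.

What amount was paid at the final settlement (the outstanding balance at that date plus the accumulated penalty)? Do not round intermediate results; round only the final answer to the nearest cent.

€207,437.42

Balance at month 8: €192,736.7500 × (1 + 0.01)^8 = €208,706.2822…
After €38,500.00 payment: €208,706.2822… − €38,500.00 = €170,206.2822…
Balance at month 16: €170,206.2822… × (1 + 0.01)^8 = €184,309.0140…
Penalty: 16 × 0.75% × €192,736.75 = €23,128.41
Final settlement = outstanding balance + penalty = €184,309.0140… + €23,128.41 = €207,437.42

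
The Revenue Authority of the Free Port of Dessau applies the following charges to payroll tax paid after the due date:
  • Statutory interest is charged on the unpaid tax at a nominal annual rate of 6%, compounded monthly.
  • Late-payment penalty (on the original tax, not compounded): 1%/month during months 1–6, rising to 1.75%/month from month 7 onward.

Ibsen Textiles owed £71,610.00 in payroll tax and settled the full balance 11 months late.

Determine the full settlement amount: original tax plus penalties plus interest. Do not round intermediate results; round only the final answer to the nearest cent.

Penalty, months 1–6: 6 × 1% × £71,610.00 = £4,296.60
Penalty, months 7–11: 5 × 1.75% × £71,610.00 = £6,265.88…
Interest (6%/yr ÷ 12 = 0.5%/month): £71,610.00 × ((1 + 0.005)^11 − 1) = £4,038.5056…
Total = £71,610.00 + £10,562.4750 + £4,038.5056… = £86,210.98

£86,210.98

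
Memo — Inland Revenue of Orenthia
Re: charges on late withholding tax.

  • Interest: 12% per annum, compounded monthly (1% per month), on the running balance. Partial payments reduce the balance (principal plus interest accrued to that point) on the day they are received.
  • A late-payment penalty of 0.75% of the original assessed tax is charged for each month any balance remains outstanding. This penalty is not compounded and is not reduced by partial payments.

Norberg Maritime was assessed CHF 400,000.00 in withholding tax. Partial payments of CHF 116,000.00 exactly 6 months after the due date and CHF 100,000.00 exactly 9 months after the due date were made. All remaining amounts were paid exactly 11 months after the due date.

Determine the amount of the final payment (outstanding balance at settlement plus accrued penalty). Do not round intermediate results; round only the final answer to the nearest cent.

Balance at month 6: CHF 400,000.0000 × (1 + 0.01)^6 = CHF 424,608.0602…
After CHF 116,000.00 payment: CHF 424,608.0602… − CHF 116,000.00 = CHF 308,608.0602…
Balance at month 9: CHF 308,608.0602… × (1 + 0.01)^3 = CHF 317,959.1931…
After CHF 100,000.00 payment: CHF 317,959.1931… − CHF 100,000.00 = CHF 217,959.1931…
Balance at month 11: CHF 217,959.1931… × (1 + 0.01)^2 = CHF 222,340.1729…
Penalty: 11 × 0.75% × CHF 400,000.00 = CHF 33,000.00
Final settlement = outstanding balance + penalty = CHF 222,340.1729… + CHF 33,000.00 = CHF 255,340.17

CHF 255,340.17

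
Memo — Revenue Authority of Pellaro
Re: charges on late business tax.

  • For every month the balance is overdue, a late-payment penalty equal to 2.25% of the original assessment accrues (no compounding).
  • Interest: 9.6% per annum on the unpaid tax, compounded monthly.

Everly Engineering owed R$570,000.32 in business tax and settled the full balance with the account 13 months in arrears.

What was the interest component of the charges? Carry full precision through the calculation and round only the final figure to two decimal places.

Interest (9.6%/yr ÷ 12 = 0.8%/month): R$570,000.32 × ((1 + 0.008)^13 − 1) = R$62,210.6348…

R$62,210.63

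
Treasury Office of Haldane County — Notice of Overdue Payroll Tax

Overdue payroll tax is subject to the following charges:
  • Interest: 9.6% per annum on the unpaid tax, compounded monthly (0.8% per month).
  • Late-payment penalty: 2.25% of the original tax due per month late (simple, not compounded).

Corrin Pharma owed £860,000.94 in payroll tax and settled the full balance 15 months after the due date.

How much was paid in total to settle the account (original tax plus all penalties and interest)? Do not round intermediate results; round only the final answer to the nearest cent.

Late-payment penalty = 2.25% × £860,000.94 × 15 mo = £290,250.32…
Interest: £860,000.94 × ((1 + 0.008)^15 − 1) = £860,000.94 × 0.1269587… = £109,184.5590…
Total = £860,000.94 + £290,250.3173… + £109,184.5590… = £1,259,435.82

£1,259,435.82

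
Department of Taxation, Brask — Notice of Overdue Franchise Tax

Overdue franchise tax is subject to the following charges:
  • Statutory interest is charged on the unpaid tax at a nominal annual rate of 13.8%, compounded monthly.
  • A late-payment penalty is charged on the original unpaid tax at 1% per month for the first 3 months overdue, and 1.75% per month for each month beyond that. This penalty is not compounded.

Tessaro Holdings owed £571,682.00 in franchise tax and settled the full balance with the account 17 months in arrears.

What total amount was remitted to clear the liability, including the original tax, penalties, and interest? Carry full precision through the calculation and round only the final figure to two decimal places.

£851,556.41

Penalty, months 1–3: 3 × 1% × £571,682.00 = £17,150.46
Penalty, months 4–17: 14 × 1.75% × £571,682.00 = £140,062.09
Interest (13.8%/yr ÷ 12 = 1.15%/month): £571,682.00 × ((1 + 0.0115)^17 − 1) = £122,661.8593…
Total = £571,682.00 + £157,212.5500 + £122,661.8593… = £851,556.41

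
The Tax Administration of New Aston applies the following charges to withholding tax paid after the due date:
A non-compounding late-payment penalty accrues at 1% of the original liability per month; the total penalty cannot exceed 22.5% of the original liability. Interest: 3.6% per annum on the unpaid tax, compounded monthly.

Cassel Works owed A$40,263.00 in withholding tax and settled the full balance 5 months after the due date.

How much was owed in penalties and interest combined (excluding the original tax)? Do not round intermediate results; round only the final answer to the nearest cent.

A$2,620.73

Penalty: 5 × 1% × A$40,263.00 = A$2,013.15 (below the 22.5% cap of A$9,059.18…)
Interest (3.6%/yr ÷ 12 = 0.3%/month): A$40,263.00 × ((1 + 0.003)^5 − 1) = A$607.5796…
Penalties + interest = A$2,013.1500 + A$607.5796… = A$2,620.73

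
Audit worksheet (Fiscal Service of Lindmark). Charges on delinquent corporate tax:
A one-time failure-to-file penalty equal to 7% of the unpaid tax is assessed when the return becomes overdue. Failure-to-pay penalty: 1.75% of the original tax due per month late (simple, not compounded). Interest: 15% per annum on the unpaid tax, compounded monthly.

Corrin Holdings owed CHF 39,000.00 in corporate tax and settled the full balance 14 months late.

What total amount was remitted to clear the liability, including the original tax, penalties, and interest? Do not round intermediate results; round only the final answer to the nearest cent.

CHF 58,693.24

Failure-to-file penalty: 7% × CHF 39,000.00 = CHF 2,730.00
Failure-to-pay penalty = 1.75% × CHF 39,000.00 × 14 mo = CHF 9,555.00
Interest (15%/yr ÷ 12 = 1.25%/month): CHF 39,000.00 × ((1 + 0.0125)^14 − 1) = CHF 7,408.2352…
Total = CHF 39,000.00 + CHF 12,285.0000 + CHF 7,408.2352… = CHF 58,693.24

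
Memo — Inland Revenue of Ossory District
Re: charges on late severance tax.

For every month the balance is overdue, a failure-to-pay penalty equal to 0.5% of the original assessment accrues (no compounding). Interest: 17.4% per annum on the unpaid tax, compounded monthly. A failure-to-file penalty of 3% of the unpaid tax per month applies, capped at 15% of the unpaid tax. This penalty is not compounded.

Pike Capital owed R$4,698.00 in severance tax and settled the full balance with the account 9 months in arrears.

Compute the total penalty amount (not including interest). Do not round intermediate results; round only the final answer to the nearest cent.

R$916.11

Failure-to-file: 9 × 3% × R$4,698.00 = R$1,268.46, capped at 15% × R$4,698.00 = R$704.70
Failure-to-pay penalty = 0.5% × R$4,698.00 × 9 mo = R$211.41
Total penalty = R$704.70 + R$211.41 = R$916.11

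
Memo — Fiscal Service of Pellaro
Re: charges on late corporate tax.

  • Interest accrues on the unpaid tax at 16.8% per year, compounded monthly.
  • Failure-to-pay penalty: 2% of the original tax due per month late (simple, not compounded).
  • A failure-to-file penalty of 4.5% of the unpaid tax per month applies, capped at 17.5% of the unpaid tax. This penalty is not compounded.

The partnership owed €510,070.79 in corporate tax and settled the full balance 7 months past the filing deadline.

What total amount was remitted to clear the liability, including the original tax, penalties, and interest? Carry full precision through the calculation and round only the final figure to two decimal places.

Failure-to-file: 7 × 4.5% × €510,070.79 = €160,672.30…, capped at 17.5% × €510,070.79 = €89,262.39…
Failure-to-pay penalty: 7 × 2% × €510,070.79 = €71,409.91…
Interest (16.8%/yr ÷ 12 = 1.4%/month): €510,070.79 × ((1 + 0.014)^7 − 1) = €52,136.0676…
Total = €510,070.79 + €160,672.2989… + €52,136.0676… = €722,879.16

€722,879.16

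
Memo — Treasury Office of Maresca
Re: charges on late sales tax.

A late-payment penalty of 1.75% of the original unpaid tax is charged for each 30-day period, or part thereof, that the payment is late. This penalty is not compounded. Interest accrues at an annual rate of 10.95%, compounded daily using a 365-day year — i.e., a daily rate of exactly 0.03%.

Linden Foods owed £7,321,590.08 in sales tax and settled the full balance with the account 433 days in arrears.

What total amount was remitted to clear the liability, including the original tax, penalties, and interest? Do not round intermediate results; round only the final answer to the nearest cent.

Penalty periods: ⌈433/30⌉ = 15; penalty = 15 × 1.75% × £7,321,590.08 = £1,921,917.40…
Interest: £7,321,590.08 × ((1 + 0.0003)^433 − 1) = £7,321,590.08 × 0.13869232… = £1,015,448.3361…
Total = £7,321,590.08 + £1,921,917.3960 + £1,015,448.3361… = £10,258,955.81

£10,258,955.81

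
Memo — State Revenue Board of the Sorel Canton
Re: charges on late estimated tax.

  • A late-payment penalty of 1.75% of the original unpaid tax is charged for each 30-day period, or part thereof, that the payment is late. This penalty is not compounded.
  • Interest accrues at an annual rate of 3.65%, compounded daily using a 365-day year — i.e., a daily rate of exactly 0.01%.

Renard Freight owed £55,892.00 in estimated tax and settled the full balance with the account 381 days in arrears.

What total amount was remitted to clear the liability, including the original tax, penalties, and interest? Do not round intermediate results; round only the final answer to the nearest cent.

Penalty periods: ⌈381/30⌉ = 13; penalty = 13 × 1.75% × £55,892.00 = £12,715.43
Interest: £55,892.00 × ((1 + 0.0001)^381 − 1) = £55,892.00 × 0.03883313… = £2,170.4614…
Total = £55,892.00 + £12,715.4300 + £2,170.4614… = £70,777.89

£70,777.89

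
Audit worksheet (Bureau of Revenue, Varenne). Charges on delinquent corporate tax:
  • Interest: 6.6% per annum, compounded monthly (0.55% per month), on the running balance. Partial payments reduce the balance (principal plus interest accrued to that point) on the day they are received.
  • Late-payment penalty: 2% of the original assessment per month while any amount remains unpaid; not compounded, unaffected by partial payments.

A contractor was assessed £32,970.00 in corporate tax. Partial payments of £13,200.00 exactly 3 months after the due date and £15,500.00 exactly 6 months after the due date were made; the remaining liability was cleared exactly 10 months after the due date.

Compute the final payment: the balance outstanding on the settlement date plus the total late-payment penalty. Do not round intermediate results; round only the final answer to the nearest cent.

Balance at month 3: £32,970.0000 × (1 + 0.0055)^3 = £33,517.0025…
After £13,200.00 payment: £33,517.0025… − £13,200.00 = £20,317.0025…
Balance at month 6: £20,317.0025… × (1 + 0.0055)^3 = £20,654.0802…
After £15,500.00 payment: £20,654.0802… − £15,500.00 = £5,154.0802…
Balance at month 10: £5,154.0802… × (1 + 0.0055)^4 = £5,268.4089…
Penalty: 10 × 2% × £32,970.00 = £6,594.00
Final settlement = outstanding balance + penalty = £5,268.4089… + £6,594.00 = £11,862.41

£11,862.41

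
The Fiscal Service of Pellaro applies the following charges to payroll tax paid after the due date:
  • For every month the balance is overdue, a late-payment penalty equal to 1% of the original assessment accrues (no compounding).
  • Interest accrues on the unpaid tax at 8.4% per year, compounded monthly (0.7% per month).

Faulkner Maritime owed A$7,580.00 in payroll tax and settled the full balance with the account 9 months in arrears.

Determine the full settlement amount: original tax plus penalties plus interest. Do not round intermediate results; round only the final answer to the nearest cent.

Late-payment penalty: 9 × 1% × A$7,580.00 = A$682.20
Interest: A$7,580.00 × ((1 + 0.007)^9 − 1) = A$7,580.00 × 0.0647931… = A$491.1318…
Total = A$7,580.00 + A$682.2000 + A$491.1318… = A$8,753.33

A$8,753.33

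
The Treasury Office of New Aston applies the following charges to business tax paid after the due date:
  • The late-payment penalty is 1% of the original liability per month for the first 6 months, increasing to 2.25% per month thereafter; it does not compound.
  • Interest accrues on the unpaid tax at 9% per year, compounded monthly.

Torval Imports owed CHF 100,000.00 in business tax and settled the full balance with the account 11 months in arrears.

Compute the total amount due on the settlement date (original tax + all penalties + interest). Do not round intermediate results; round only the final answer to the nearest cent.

Penalty, months 1–6: 6 × 1% × CHF 100,000.00 = CHF 6,000.00
Penalty, months 7–11: 5 × 2.25% × CHF 100,000.00 = CHF 11,250.00
Interest (9%/yr ÷ 12 = 0.75%/month): CHF 100,000.00 × ((1 + 0.0075)^11 − 1) = CHF 8,566.4415…
Total = CHF 100,000.00 + CHF 17,250.0000 + CHF 8,566.4415… = CHF 125,816.44

CHF 125,816.44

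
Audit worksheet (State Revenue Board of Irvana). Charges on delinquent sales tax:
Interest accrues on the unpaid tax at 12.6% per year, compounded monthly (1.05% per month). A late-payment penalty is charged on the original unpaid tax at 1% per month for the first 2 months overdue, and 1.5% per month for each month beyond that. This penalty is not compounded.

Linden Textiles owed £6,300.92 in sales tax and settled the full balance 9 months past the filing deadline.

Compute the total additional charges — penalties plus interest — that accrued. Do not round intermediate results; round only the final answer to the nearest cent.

£1,408.68

Penalty, months 1–2: 2 × 1% × £6,300.92 = £126.02…
Penalty, months 3–9: 7 × 1.5% × £6,300.92 = £661.60…
Interest: £6,300.92 × ((1 + 0.0105)^9 − 1) = £6,300.92 × 0.0985678… = £621.0677…
Penalties + interest = £787.6150 + £621.0677… = £1,408.68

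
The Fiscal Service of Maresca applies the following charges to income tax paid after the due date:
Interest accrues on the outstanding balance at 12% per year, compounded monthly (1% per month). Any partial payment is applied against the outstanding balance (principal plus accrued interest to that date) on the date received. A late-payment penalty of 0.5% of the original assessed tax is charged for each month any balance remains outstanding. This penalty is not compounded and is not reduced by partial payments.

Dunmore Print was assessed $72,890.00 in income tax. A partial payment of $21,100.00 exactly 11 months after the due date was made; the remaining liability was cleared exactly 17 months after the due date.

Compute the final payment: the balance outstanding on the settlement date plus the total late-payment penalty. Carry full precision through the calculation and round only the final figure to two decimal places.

Balance at month 11: $72,890.0000 × (1 + 0.01)^11 = $81,321.0658…
After $21,100.00 payment: $81,321.0658… − $21,100.00 = $60,221.0658…
Balance at month 17: $60,221.0658… × (1 + 0.01)^6 = $63,925.8748…
Penalty: 17 × 0.5% × $72,890.00 = $6,195.65
Final settlement = outstanding balance + penalty = $63,925.8748… + $6,195.65 = $70,121.52

$70,121.52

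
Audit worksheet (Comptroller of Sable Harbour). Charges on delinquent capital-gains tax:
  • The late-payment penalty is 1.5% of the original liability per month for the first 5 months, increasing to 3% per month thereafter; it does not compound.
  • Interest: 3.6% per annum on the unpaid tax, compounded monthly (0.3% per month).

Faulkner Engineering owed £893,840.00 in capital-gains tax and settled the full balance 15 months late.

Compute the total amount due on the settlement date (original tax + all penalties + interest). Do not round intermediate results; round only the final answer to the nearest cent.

Penalty, months 1–5: 5 × 1.5% × £893,840.00 = £67,038.00
Penalty, months 6–15: 10 × 3% × £893,840.00 = £268,152.00
Interest: £893,840.00 × ((1 + 0.003)^15 − 1) = £893,840.00 × 0.0459574… = £41,078.5591…
Total = £893,840.00 + £335,190.0000 + £41,078.5591… = £1,270,108.56

£1,270,108.56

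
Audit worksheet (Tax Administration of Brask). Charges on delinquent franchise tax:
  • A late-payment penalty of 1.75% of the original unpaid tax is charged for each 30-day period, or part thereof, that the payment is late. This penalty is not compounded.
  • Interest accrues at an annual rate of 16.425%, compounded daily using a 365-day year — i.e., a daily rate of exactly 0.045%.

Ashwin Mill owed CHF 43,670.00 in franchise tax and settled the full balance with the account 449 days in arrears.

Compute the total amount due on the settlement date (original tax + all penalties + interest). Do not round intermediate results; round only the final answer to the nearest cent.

CHF 64,909.06

Penalty periods: ⌈449/30⌉ = 15; penalty = 15 × 1.75% × CHF 43,670.00 = CHF 11,463.38…
Interest: CHF 43,670.00 × ((1 + 0.00045)^449 − 1) = CHF 43,670.00 × 0.22385358… = CHF 9,775.6858…
Total = CHF 43,670.00 + CHF 11,463.3750 + CHF 9,775.6858… = CHF 64,909.06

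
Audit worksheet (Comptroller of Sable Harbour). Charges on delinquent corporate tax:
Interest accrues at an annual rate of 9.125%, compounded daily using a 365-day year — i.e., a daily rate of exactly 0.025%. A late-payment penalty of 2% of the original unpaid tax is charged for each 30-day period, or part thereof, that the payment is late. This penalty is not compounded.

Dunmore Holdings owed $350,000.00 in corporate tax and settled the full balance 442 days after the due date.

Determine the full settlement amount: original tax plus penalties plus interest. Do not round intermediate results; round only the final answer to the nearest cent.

Penalty periods: ⌈442/30⌉ = 15; penalty = 15 × 2% × $350,000.00 = $105,000.00
Interest: $350,000.00 × ((1 + 0.00025)^442 − 1) = $350,000.00 × 0.11682093… = $40,887.3239…
Total = $350,000.00 + $105,000.0000 + $40,887.3239… = $495,887.32

$495,887.32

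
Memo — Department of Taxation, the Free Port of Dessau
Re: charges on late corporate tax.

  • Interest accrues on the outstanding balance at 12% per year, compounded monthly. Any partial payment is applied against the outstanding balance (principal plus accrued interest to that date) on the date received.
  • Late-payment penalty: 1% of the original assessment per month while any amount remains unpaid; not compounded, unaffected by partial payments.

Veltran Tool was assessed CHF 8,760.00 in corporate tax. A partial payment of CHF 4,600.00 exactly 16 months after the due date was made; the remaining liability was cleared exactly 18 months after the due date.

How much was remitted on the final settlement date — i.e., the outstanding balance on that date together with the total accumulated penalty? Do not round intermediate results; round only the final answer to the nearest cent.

CHF 7,362.59

Monthly rate = 12% ÷ 12 = 1%
Balance at month 16: CHF 8,760.0000 × (1 + 0.01)^16 = CHF 10,271.7889…
After CHF 4,600.00 payment: CHF 10,271.7889… − CHF 4,600.00 = CHF 5,671.7889…
Balance at month 18: CHF 5,671.7889… × (1 + 0.01)^2 = CHF 5,785.7919…
Penalty: 18 × 1% × CHF 8,760.00 = CHF 1,576.80
Final settlement = outstanding balance + penalty = CHF 5,785.7919… + CHF 1,576.80 = CHF 7,362.59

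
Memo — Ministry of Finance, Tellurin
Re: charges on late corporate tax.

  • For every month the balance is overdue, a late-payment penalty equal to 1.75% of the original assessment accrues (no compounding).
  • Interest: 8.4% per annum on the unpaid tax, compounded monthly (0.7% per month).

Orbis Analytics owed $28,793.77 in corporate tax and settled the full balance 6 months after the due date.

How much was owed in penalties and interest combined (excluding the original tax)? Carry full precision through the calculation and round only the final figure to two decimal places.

$4,254.05

Late-payment penalty = 1.75% × $28,793.77 × 6 mo = $3,023.35…
Interest: $28,793.77 × ((1 + 0.007)^6 − 1) = $28,793.77 × 0.0427419… = $1,230.7003…
Penalties + interest = $3,023.3459… + $1,230.7003… = $4,254.05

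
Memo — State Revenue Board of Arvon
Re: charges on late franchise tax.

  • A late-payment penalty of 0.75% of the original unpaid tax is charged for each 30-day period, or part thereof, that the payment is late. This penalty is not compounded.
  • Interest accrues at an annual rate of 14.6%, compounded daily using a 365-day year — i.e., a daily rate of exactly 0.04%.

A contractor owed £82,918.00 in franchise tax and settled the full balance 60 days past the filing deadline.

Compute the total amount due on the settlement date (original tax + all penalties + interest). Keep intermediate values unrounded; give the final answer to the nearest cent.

Penalty periods: ⌈60/30⌉ = 2; penalty = 2 × 0.75% × £82,918.00 = £1,243.77
Interest: £82,918.00 × ((1 + 0.0004)^60 − 1) = £82,918.00 × 0.02428540… = £2,013.6970…
Total = £82,918.00 + £1,243.7700 + £2,013.6970… = £86,175.47

£86,175.47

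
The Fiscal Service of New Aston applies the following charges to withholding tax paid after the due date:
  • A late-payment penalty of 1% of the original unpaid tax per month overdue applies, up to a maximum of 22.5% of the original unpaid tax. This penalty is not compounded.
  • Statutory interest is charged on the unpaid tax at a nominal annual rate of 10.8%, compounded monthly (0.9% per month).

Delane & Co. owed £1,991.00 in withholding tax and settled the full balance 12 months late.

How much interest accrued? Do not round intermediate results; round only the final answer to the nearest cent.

£226.00

Interest: £1,991.00 × ((1 + 0.009)^12 − 1) = £1,991.00 × 0.1135097… = £225.9978…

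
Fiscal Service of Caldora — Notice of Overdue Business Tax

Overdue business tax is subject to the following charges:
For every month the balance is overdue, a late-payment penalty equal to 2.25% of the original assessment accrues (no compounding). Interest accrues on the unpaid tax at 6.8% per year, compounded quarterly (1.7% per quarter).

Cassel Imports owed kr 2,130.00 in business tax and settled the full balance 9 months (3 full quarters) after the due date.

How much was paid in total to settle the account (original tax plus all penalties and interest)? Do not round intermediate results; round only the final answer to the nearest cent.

Late-payment penalty: 9 × 2.25% × kr 2,130.00 = kr 431.33…
Interest: kr 2,130.00 × ((1 + 0.017)^3 − 1) = kr 2,130.00 × 0.0518719… = kr 110.4872…
Total = kr 2,130.00 + kr 431.3250 + kr 110.4872… = kr 2,671.81

kr 2,671.81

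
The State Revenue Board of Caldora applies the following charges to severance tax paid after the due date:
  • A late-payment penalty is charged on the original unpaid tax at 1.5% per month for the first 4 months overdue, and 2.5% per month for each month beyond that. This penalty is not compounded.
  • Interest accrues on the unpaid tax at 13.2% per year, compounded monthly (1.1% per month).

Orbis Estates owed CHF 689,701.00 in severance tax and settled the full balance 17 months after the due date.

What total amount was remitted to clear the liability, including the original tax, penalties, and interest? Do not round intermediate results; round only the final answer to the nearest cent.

Penalty, months 1–4: 4 × 1.5% × CHF 689,701.00 = CHF 41,382.06
Penalty, months 5–17: 13 × 2.5% × CHF 689,701.00 = CHF 224,152.83…
Interest: CHF 689,701.00 × ((1 + 0.011)^17 − 1) = CHF 689,701.00 × 0.2043969… = CHF 140,972.7770…
Total = CHF 689,701.00 + CHF 265,534.8850 + CHF 140,972.7770… = CHF 1,096,208.66

CHF 1,096,208.66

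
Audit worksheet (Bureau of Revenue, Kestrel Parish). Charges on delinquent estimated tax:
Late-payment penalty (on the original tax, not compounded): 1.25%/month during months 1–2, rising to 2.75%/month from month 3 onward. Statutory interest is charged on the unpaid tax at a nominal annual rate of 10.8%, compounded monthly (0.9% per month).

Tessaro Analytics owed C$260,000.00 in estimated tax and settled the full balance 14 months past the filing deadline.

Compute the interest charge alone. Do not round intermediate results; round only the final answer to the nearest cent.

C$34,747.19

Interest: C$260,000.00 × ((1 + 0.009)^14 − 1) = C$260,000.00 × 0.1336430… = C$34,747.1913…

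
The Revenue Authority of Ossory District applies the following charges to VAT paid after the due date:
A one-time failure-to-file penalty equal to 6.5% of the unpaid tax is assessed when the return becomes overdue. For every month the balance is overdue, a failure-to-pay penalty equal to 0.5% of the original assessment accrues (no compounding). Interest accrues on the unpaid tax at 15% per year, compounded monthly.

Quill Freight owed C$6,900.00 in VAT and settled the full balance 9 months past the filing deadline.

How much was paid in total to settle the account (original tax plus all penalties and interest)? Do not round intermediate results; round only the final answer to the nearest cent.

Failure-to-file penalty: 6.5% × C$6,900.00 = C$448.50
Failure-to-pay penalty = 0.5% × C$6,900.00 × 9 mo = C$310.50
Interest (15%/yr ÷ 12 = 1.25%/month): C$6,900.00 × ((1 + 0.0125)^9 − 1) = C$816.2160…
Total = C$6,900.00 + C$759.0000 + C$816.2160… = C$8,475.22

C$8,475.22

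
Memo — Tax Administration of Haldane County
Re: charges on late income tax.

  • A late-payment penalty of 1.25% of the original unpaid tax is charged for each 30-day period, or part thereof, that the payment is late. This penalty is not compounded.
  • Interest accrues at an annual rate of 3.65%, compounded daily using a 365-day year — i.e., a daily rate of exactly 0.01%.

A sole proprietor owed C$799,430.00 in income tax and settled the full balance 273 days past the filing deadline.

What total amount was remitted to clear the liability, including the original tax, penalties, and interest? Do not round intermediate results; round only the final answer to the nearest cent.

C$921,482.70

Penalty periods: ⌈273/30⌉ = 10; penalty = 10 × 1.25% × C$799,430.00 = C$99,928.75
Interest: C$799,430.00 × ((1 + 0.0001)^273 − 1) = C$799,430.00 × 0.02767466… = C$22,123.9508…
Total = C$799,430.00 + C$99,928.7500 + C$22,123.9508… = C$921,482.70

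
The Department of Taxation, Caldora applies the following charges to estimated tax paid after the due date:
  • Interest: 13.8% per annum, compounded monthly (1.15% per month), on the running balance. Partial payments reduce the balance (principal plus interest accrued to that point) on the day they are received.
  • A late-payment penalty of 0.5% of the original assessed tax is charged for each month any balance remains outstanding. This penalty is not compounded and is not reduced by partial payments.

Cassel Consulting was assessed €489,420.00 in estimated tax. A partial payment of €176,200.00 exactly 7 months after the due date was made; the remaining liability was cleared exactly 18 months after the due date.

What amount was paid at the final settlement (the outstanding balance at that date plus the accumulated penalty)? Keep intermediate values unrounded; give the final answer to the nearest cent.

Balance at month 7: €489,420.0000 × (1 + 0.0115)^7 = €530,203.9055…
After €176,200.00 payment: €530,203.9055… − €176,200.00 = €354,003.9055…
Balance at month 18: €354,003.9055… × (1 + 0.0115)^11 = €401,451.2472…
Penalty: 18 × 0.5% × €489,420.00 = €44,047.80
Final settlement = outstanding balance + penalty = €401,451.2472… + €44,047.80 = €445,499.05

€445,499.05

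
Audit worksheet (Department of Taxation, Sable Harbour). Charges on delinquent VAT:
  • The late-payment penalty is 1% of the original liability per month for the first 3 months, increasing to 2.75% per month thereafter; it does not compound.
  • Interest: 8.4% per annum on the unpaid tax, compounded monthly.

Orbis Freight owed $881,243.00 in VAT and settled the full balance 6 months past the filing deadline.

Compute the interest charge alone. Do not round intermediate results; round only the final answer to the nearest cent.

$37,666.00

Interest (8.4%/yr ÷ 12 = 0.7%/month): $881,243.00 × ((1 + 0.007)^6 − 1) = $37,665.9968…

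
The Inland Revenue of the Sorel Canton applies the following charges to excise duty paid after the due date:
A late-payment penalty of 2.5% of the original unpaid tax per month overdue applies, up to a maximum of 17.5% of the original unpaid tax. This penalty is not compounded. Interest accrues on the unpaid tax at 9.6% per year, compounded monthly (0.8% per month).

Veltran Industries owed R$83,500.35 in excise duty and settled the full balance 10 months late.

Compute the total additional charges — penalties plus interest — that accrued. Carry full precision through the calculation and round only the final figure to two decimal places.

Penalty (uncapped): 10 × 2.5% × R$83,500.35 = R$20,875.09…; cap = 17.5% × R$83,500.35 = R$14,612.56… → penalty = R$14,612.56…
Interest: R$83,500.35 × ((1 + 0.008)^10 − 1) = R$83,500.35 × 0.0829423… = R$6,925.7118…
Penalties + interest = R$14,612.5613… + R$6,925.7118… = R$21,538.27

R$21,538.27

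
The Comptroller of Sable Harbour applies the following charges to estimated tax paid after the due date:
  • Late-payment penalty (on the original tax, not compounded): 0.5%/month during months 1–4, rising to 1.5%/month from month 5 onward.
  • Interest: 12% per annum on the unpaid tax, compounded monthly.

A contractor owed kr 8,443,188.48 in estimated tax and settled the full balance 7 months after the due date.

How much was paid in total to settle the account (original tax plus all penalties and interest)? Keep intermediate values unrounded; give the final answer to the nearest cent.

Penalty, months 1–4: 4 × 0.5% × kr 8,443,188.48 = kr 168,863.77…
Penalty, months 5–7: 3 × 1.5% × kr 8,443,188.48 = kr 379,943.48…
Interest (12%/yr ÷ 12 = 1%/month): kr 8,443,188.48 × ((1 + 0.01)^7 − 1) = kr 609,052.3739…
Total = kr 8,443,188.48 + kr 548,807.2512 + kr 609,052.3739… = kr 9,601,048.11

kr 9,601,048.11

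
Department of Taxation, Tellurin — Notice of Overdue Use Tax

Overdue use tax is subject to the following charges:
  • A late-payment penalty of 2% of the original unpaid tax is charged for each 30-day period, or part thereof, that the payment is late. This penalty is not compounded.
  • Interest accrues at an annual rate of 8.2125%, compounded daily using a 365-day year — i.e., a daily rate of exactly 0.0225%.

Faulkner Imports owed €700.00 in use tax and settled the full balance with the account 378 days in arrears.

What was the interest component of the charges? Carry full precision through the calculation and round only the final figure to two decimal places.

€62.13

Interest: €700.00 × ((1 + 0.000225)^378 − 1) = €700.00 × 0.08876109… = €62.1328…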